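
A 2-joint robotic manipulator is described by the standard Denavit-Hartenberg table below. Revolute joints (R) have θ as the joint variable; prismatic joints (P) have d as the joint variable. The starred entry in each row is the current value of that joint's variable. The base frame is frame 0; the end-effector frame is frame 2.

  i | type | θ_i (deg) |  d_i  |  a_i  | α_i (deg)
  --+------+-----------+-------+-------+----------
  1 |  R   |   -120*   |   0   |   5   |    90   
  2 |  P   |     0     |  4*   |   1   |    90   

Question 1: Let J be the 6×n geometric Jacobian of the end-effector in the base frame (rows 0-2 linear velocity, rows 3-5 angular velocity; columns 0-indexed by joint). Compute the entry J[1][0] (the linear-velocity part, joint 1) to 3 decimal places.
-6.464

axis z_0 = ẑ; lever o_n−o_0 = (-6.4641,-3.1962,0.0000)
cross product → J_v[:, 0] = (3.1962,-6.4641,0.0000)
J_ω[:, 0] = z_0
entry J[1][0] = -6.4641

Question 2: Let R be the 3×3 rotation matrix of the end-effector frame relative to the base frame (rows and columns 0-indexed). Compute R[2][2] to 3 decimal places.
End-effector z-axis (col 2 of R) = (-0.0000,0.0000,-1.0000)
R[2][2] = -1.0000

-1.000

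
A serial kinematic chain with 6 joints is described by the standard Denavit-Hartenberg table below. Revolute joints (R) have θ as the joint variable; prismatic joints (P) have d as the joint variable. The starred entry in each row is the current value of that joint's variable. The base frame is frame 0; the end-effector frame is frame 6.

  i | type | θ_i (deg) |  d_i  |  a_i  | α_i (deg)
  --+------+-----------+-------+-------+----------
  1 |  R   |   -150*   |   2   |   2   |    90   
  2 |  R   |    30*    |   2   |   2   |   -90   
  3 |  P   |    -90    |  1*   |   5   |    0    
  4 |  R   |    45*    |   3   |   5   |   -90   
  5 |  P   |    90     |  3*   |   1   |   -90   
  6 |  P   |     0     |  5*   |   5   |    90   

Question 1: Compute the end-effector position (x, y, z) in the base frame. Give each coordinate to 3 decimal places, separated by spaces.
after link 1: o_1 = (-1.7321, -1.0000, 2.0000)
after link 2: o_2 = (-4.2321, -0.1340, 3.0000)
after link 3: o_3 = (-6.2990, 4.4462, 3.8660)
after link 4: o_4 = (-9.4194, 6.7271, 8.2319)
after link 5: o_5 = (-10.3828, 3.7214, 8.4265)
after link 6: o_6 = (-8.1284, 0.9405, 2.3286)

-8.128 0.940 2.329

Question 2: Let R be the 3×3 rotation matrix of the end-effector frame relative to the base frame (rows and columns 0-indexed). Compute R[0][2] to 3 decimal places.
End-effector z-axis (col 2 of R) = (-0.1768,-0.9186,0.3536)
R[0][2] = -0.1768

-0.177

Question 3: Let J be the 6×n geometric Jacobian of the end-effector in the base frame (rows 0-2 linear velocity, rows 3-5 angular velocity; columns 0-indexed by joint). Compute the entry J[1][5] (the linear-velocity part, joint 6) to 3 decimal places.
-0.306

prismatic axis z_5 = (0.8839,-0.3062,-0.3536)
J_v[:, 5] = z_5; J_ω[:, 5] = (0,0,0)
entry J[1][5] = -0.3062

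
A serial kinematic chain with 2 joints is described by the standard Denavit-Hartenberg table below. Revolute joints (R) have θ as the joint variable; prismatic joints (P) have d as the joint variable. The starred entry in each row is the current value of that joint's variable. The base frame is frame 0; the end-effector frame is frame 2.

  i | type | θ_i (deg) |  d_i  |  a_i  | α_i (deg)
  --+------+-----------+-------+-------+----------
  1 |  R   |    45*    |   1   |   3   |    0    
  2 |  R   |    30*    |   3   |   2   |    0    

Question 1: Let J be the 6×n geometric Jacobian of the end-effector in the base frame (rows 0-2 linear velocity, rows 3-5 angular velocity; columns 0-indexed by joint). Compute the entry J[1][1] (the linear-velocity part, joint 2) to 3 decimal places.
axis z_1 = (0.0000,0.0000,1.0000); lever o_n−o_1 = (0.5176,1.9319,3.0000)
cross product → J_v[:, 1] = (-1.9319,0.5176,0.0000)
J_ω[:, 1] = z_1
entry J[1][1] = 0.5176

0.518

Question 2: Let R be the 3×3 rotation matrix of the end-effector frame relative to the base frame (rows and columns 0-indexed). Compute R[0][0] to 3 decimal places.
End-effector x-axis (col 0 of R) = (0.2588,0.9659,0.0000)
R[0][0] = 0.2588

0.259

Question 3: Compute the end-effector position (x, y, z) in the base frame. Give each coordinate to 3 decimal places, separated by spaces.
2.639 4.053 4.000

after link 1: o_1 = (2.1213, 2.1213, 1.0000)
after link 2: o_2 = (2.6390, 4.0532, 4.0000)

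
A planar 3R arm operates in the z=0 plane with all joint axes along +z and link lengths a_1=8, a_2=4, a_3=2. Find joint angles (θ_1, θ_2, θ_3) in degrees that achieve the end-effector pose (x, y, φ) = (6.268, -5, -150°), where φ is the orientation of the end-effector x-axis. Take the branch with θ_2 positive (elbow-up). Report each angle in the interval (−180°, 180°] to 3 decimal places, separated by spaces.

-53.130 89.999 173.131

wrist centre = target − a_3·(cos φ, sin φ) = (8.0001, -4.0000)
cos θ_2 = (80.0008−8²−4²)/(2·8·4) = 0.0000; θ_2 = 89.9993° (elbow-up)
β = atan2(-4.0000,8.0001) = -26.5649°; ψ = atan2(4.0000,8.0001) = 26.5649°
θ_1 = β − ψ = -53.1298°
θ_3 = φ − θ_1 − θ_2 = 173.1305° (wrapped to (-180°,180°])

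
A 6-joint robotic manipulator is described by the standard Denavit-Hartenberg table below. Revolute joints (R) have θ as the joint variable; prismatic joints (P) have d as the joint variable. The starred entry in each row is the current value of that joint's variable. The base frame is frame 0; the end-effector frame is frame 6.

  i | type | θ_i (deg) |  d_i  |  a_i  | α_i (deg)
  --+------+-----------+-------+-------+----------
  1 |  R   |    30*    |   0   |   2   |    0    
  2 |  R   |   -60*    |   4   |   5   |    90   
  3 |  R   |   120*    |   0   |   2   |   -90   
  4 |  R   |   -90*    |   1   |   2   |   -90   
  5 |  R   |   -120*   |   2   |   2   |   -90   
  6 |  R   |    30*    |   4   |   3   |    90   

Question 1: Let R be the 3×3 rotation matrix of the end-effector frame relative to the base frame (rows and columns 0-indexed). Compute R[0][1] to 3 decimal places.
End-effector y-axis (col 1 of R) = (-0.8080,-0.5335,-0.2500)
R[0][1] = -0.8080

-0.808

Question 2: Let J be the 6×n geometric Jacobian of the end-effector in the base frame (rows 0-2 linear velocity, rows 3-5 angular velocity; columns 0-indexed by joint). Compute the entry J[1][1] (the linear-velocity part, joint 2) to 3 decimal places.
axis z_1 = (0.0000,0.0000,1.0000); lever o_n−o_1 = (-3.5715,-1.5927,2.6740)
cross product → J_v[:, 1] = (1.5927,-3.5715,0.0000)
J_ω[:, 1] = z_1
entry J[1][1] = -3.5715

-3.571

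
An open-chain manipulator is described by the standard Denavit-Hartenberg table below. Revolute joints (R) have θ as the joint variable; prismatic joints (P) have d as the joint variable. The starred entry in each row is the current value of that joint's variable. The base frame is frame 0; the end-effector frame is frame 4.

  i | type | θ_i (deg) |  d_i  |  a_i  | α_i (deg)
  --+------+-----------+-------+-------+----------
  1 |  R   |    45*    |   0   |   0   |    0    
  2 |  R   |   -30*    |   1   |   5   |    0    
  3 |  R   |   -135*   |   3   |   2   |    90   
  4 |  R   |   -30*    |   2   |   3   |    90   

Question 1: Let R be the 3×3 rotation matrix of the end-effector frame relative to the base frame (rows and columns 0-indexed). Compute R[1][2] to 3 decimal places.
End-effector z-axis (col 2 of R) = (0.2500,0.4330,-0.8660)
R[1][2] = 0.4330

0.433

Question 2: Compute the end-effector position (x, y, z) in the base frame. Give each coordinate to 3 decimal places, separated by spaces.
after link 1: o_1 = (0.0000, 0.0000, 0.0000)
after link 2: o_2 = (4.8296, 1.2941, 1.0000)
after link 3: o_3 = (3.8296, -0.4380, 4.0000)
after link 4: o_4 = (0.7985, -1.6880, 2.5000)

0.799 -1.688 2.500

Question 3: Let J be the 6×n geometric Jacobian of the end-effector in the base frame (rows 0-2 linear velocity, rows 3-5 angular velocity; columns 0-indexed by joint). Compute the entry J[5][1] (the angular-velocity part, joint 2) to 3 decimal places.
axis z_1 = (0.0000,0.0000,1.0000); lever o_n−o_1 = (0.7985,-1.6880,2.5000)
cross product → J_v[:, 1] = (1.6880,0.7985,-0.0000)
J_ω[:, 1] = z_1
entry J[5][1] = 1.0000

1.000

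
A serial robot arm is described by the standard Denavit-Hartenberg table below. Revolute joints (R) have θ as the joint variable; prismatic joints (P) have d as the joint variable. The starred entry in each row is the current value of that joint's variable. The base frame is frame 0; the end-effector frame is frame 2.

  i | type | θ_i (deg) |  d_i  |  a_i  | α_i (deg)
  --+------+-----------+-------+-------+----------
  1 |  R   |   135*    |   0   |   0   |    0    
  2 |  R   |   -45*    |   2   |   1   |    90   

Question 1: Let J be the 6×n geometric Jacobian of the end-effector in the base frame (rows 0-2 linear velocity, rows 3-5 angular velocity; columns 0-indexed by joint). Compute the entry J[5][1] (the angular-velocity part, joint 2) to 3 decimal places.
axis z_1 = (0.0000,0.0000,1.0000); lever o_n−o_1 = (0.0000,1.0000,2.0000)
cross product → J_v[:, 1] = (-1.0000,0.0000,0.0000)
J_ω[:, 1] = z_1
entry J[5][1] = 1.0000

1.000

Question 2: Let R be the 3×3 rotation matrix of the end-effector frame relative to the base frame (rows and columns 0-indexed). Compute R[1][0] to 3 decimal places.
1.000

End-effector x-axis (col 0 of R) = (0.0000,1.0000,0.0000)
R[1][0] = 1.0000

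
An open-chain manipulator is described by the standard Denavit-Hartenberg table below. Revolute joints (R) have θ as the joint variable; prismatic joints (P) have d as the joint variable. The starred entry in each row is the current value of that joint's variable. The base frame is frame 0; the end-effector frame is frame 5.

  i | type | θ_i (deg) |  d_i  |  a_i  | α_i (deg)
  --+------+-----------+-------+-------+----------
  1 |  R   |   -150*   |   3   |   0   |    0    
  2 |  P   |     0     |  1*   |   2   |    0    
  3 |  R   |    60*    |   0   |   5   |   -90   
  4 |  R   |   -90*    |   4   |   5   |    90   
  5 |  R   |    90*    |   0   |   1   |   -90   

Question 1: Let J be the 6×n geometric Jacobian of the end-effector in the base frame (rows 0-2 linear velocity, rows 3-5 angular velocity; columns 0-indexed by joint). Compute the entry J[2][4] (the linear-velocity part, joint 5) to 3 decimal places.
axis z_4 = (0.0000,1.0000,0.0000); lever o_n−o_4 = (1.0000,0.0000,0.0000)
cross product → J_v[:, 4] = (0.0000,0.0000,-1.0000)
J_ω[:, 4] = z_4
entry J[2][4] = -1.0000

-1.000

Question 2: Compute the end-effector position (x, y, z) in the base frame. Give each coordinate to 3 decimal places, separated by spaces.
3.268 -6.000 9.000

after link 1: o_1 = (0.0000, 0.0000, 3.0000)
after link 2: o_2 = (-1.7321, -1.0000, 4.0000)
after link 3: o_3 = (-1.7321, -6.0000, 4.0000)
after link 4: o_4 = (2.2679, -6.0000, 9.0000)
after link 5: o_5 = (3.2679, -6.0000, 9.0000)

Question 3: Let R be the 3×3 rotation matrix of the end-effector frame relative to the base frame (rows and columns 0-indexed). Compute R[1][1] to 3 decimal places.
-1.000

End-effector y-axis (col 1 of R) = (-0.0000,-1.0000,-0.0000)
R[1][1] = -1.0000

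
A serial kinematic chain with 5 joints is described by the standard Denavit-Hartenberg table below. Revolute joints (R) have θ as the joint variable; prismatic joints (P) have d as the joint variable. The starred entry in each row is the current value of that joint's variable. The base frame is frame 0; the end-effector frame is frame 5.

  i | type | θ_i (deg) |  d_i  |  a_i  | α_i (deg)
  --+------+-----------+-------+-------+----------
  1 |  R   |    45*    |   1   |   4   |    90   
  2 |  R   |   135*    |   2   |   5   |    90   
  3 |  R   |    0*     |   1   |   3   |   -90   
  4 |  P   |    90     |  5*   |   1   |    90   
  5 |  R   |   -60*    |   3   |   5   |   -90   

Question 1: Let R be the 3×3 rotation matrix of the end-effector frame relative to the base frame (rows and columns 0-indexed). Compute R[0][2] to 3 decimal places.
End-effector z-axis (col 2 of R) = (-0.0795,-0.7866,-0.6124)
R[0][2] = -0.0795

-0.079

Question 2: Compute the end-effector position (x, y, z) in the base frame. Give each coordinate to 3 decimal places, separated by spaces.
after link 1: o_1 = (2.8284, 2.8284, 1.0000)
after link 2: o_2 = (1.7426, -1.0858, 4.5355)
after link 3: o_3 = (0.7426, -2.0858, 7.3640)
after link 4: o_4 = (3.7782, -6.1213, 6.6569)
after link 5: o_5 = (-2.0337, -5.8095, 7.0104)

-2.034 -5.809 7.010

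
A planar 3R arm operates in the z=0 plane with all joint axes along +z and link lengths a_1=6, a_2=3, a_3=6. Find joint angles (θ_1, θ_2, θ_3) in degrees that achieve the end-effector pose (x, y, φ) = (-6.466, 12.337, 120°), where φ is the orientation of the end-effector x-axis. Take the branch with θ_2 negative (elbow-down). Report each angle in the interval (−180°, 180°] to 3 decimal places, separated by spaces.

134.995 -59.991 44.996

wrist centre = target − a_3·(cos φ, sin φ) = (-3.4660, 7.1408)
cos θ_2 = (63.0049−6²−3²)/(2·6·3) = 0.5001; θ_2 = -59.9911° (elbow-down)
β = atan2(7.1408,-3.4660) = 115.8908°; ψ = atan2(-2.5978,7.5004) = -19.1041°
θ_1 = β − ψ = 134.9949°
θ_3 = φ − θ_1 − θ_2 = 44.9962° (wrapped to (-180°,180°])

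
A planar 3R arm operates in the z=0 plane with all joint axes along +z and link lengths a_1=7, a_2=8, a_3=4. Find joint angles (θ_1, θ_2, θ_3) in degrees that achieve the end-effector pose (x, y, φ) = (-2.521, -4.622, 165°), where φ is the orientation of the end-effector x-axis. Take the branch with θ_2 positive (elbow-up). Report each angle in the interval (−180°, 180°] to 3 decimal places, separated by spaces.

wrist centre = target − a_3·(cos φ, sin φ) = (1.3427, -5.6573)
cos θ_2 = (33.8076−7²−8²)/(2·7·8) = -0.7071; θ_2 = 134.9974° (elbow-up)
β = atan2(-5.6573,1.3427) = -76.6484°; ψ = atan2(5.6571,1.3434) = 76.6413°
θ_1 = β − ψ = -153.2897°
θ_3 = φ − θ_1 − θ_2 = -176.7077° (wrapped to (-180°,180°])

-153.290 134.997 -176.708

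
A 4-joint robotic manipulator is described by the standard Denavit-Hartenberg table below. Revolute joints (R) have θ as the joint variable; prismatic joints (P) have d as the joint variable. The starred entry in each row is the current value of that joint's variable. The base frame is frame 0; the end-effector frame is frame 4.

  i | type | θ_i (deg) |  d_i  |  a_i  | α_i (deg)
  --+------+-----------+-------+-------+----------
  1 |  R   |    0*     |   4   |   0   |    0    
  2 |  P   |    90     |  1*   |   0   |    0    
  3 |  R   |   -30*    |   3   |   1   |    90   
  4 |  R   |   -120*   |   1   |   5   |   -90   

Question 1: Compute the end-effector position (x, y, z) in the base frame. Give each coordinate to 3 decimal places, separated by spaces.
0.116 -1.799 3.670

after link 1: o_1 = (0.0000, 0.0000, 4.0000)
after link 2: o_2 = (0.0000, 0.0000, 5.0000)
after link 3: o_3 = (0.5000, 0.8660, 8.0000)
after link 4: o_4 = (0.1160, -1.7990, 3.6699)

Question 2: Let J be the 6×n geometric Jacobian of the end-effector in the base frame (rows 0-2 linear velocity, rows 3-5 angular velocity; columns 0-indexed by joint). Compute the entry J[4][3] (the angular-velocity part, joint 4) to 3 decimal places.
-0.500

axis z_3 = (0.8660,-0.5000,0.0000); lever o_n−o_3 = (-0.3840,-2.6651,-4.3301)
cross product → J_v[:, 3] = (2.1651,3.7500,-2.5000)
J_ω[:, 3] = z_3
entry J[4][3] = -0.5000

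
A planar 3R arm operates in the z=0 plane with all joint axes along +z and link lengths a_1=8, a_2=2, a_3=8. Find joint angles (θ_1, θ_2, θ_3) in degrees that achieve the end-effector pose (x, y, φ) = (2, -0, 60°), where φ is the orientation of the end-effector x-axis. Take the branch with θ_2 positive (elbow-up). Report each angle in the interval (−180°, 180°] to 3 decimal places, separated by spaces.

wrist centre = target − a_3·(cos φ, sin φ) = (-2.0000, -6.9282)
cos θ_2 = (52.0000−8²−2²)/(2·8·2) = -0.5000; θ_2 = 120.0000° (elbow-up)
β = atan2(-6.9282,-2.0000) = -106.1021°; ψ = atan2(1.7321,7.0000) = 13.8979°
θ_1 = β − ψ = -120.0000°
θ_3 = φ − θ_1 − θ_2 = 60.0000° (wrapped to (-180°,180°])

-120.000 120.000 60.000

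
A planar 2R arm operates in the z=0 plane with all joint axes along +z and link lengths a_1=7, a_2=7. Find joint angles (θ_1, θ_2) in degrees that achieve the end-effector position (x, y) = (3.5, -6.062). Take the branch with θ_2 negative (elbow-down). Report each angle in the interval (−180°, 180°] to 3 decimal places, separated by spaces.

0.001 -120.001

cos θ_2 = (48.9978−7²−7²)/(2·7·7) = -0.5000; θ_2 = -120.0015° (elbow-down)
β = atan2(-6.0620,3.5000) = -59.9993°; ψ = atan2(-6.0621,3.4998) = -60.0007°
θ_1 = β − ψ = 0.0015°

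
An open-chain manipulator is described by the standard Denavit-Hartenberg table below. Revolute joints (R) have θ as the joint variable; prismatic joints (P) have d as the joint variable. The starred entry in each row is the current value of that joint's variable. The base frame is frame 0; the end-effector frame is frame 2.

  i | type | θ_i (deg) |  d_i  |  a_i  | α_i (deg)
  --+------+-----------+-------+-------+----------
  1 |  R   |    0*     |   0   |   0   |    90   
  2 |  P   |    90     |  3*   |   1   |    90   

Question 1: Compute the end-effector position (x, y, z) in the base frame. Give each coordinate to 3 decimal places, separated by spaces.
0.000 -3.000 1.000

after link 1: o_1 = (0.0000, 0.0000, 0.0000)
after link 2: o_2 = (0.0000, -3.0000, 1.0000)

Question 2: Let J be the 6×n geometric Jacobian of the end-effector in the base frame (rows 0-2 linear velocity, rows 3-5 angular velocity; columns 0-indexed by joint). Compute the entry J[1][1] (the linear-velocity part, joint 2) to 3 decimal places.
-1.000

prismatic axis z_1 = (0.0000,-1.0000,0.0000)
J_v[:, 1] = z_1; J_ω[:, 1] = (0,0,0)
entry J[1][1] = -1.0000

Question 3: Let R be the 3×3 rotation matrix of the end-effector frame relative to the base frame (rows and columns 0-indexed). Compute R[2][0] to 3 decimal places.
1.000

End-effector x-axis (col 0 of R) = (0.0000,0.0000,1.0000)
R[2][0] = 1.0000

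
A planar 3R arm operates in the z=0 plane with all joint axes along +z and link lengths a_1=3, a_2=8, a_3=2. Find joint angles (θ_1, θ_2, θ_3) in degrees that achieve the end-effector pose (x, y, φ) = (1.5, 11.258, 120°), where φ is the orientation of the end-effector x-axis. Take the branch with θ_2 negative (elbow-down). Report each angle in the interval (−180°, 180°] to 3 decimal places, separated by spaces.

120.006 -60.009 60.002

wrist centre = target − a_3·(cos φ, sin φ) = (2.5000, 9.5259)
cos θ_2 = (96.9937−3²−8²)/(2·3·8) = 0.4999; θ_2 = -60.0087° (elbow-down)
β = atan2(9.5259,2.5000) = 75.2949°; ψ = atan2(-6.9288,6.9990) = -44.7115°
θ_1 = β − ψ = 120.0063°
θ_3 = φ − θ_1 − θ_2 = 60.0024° (wrapped to (-180°,180°])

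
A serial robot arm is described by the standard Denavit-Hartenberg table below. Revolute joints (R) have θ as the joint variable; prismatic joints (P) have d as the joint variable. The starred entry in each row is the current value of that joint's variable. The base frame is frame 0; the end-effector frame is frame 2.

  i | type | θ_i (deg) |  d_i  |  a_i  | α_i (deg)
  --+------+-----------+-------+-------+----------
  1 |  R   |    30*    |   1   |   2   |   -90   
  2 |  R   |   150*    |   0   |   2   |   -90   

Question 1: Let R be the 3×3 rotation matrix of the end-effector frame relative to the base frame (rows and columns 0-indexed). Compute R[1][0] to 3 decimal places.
End-effector x-axis (col 0 of R) = (-0.7500,-0.4330,-0.5000)
R[1][0] = -0.4330

-0.433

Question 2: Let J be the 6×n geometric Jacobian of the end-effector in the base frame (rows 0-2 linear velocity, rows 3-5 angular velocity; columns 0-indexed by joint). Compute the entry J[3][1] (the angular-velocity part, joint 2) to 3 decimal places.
-0.500

axis z_1 = (-0.5000,0.8660,0.0000); lever o_n−o_1 = (-1.5000,-0.8660,-1.0000)
cross product → J_v[:, 1] = (-0.8660,-0.5000,1.7321)
J_ω[:, 1] = z_1
entry J[3][1] = -0.5000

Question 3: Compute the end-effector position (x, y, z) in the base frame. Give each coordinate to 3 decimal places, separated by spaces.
0.232 0.134 0.000

after link 1: o_1 = (1.7321, 1.0000, 1.0000)
after link 2: o_2 = (0.2321, 0.1340, 0.0000)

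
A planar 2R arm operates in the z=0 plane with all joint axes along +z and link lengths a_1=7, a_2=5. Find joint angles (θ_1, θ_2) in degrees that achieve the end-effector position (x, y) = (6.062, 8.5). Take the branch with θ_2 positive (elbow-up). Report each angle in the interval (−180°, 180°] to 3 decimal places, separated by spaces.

cos θ_2 = (108.9978−7²−5²)/(2·7·5) = 0.5000; θ_2 = 60.0020° (elbow-up)
β = atan2(8.5000,6.0620) = 54.5044°; ψ = atan2(4.3302,9.4998) = 24.5044°
θ_1 = β − ψ = 30.0000°

30.000 60.002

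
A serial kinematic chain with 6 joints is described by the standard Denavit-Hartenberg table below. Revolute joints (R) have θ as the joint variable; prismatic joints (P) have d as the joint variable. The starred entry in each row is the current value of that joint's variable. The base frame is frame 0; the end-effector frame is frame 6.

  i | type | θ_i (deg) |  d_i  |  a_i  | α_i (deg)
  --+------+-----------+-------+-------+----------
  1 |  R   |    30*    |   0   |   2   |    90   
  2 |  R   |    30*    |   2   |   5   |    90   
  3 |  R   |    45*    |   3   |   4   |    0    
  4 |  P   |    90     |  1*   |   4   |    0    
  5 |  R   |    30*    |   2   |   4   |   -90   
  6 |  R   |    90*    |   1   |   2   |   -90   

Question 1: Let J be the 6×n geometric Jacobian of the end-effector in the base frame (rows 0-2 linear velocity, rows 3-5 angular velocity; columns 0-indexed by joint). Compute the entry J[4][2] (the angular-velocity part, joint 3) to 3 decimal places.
axis z_2 = (0.4330,0.2500,-0.8660); lever o_n−o_2 = (1.5033,-5.7441,-5.5254)
cross product → J_v[:, 2] = (-6.3559,1.0907,-2.8631)
J_ω[:, 2] = z_2
entry J[4][2] = 0.2500

0.250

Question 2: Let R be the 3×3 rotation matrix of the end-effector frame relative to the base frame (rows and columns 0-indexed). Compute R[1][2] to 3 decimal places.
End-effector z-axis (col 2 of R) = (0.5950,0.6424,0.4830)
R[1][2] = 0.6424

0.642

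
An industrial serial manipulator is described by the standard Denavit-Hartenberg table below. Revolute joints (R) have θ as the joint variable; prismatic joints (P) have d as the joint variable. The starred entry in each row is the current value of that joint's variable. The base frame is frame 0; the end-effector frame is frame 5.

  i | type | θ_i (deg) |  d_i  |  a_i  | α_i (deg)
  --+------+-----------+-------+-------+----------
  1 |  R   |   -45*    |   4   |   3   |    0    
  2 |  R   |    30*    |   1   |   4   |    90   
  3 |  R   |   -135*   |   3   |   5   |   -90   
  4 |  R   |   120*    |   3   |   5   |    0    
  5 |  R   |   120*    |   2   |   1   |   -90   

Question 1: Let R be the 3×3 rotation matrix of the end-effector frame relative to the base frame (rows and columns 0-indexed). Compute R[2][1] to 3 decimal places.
End-effector y-axis (col 1 of R) = (-0.6830,0.1830,0.7071)
R[2][1] = 0.7071

0.707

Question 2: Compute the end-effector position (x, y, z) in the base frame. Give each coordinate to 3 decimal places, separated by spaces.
8.154 -3.257 0.050

after link 1: o_1 = (2.1213, -2.1213, 4.0000)
after link 2: o_2 = (5.9850, -3.1566, 5.0000)
after link 3: o_3 = (1.7935, -5.1393, 1.4645)
after link 4: o_4 = (6.6708, -1.9633, 1.1109)
after link 5: o_5 = (8.1542, -3.2573, 0.0503)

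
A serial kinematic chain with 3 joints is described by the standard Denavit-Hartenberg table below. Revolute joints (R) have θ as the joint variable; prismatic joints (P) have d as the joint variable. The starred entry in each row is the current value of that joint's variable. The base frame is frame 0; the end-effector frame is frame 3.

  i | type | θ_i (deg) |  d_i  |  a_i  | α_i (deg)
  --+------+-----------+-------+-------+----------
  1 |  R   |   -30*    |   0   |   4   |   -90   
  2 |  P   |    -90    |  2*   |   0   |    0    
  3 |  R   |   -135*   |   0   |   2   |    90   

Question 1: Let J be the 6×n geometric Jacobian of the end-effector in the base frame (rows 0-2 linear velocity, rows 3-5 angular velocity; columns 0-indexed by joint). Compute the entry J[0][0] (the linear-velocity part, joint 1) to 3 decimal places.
-0.439

axis z_0 = ẑ; lever o_n−o_0 = (3.2394,0.4392,-1.4142)
cross product → J_v[:, 0] = (-0.4392,3.2394,0.0000)
J_ω[:, 0] = z_0
entry J[0][0] = -0.4392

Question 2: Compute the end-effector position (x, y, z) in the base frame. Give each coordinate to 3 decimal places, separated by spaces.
3.239 0.439 -1.414

after link 1: o_1 = (3.4641, -2.0000, 0.0000)
after link 2: o_2 = (4.4641, -0.2679, 0.0000)
after link 3: o_3 = (3.2394, 0.4392, -1.4142)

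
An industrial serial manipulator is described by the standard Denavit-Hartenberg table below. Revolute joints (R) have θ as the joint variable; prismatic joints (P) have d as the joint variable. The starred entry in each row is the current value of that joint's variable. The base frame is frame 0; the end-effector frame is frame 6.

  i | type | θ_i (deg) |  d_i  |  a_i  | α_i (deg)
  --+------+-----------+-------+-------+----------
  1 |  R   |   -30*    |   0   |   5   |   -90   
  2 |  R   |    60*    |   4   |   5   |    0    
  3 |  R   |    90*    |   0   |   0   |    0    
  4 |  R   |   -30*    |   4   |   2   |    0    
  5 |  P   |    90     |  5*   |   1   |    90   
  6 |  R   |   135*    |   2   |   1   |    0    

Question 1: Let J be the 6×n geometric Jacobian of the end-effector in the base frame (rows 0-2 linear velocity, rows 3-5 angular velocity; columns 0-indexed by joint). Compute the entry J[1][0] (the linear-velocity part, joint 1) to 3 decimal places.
axis z_0 = ẑ; lever o_n−o_0 = (11.3970,9.2475,-7.6478)
cross product → J_v[:, 0] = (-9.2475,11.3970,0.0000)
J_ω[:, 0] = z_0
entry J[1][0] = 11.3970

11.397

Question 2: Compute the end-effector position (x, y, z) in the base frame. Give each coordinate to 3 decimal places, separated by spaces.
11.397 9.248 -7.648

after link 1: o_1 = (4.3301, -2.5000, 0.0000)
after link 2: o_2 = (8.4952, -0.2859, -4.3301)
after link 3: o_3 = (8.4952, -0.2859, -4.3301)
after link 4: o_4 = (9.6292, 3.6782, -6.0622)
after link 5: o_5 = (11.3792, 8.4413, -5.5622)
after link 6: o_6 = (11.3970, 9.2475, -7.6478)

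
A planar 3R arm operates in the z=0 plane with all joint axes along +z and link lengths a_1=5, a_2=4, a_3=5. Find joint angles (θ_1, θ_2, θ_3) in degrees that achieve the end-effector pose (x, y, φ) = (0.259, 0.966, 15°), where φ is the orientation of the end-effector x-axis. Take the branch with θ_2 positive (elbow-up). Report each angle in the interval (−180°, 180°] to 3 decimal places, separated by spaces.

wrist centre = target − a_3·(cos φ, sin φ) = (-4.5706, -0.3281)
cos θ_2 = (20.9983−5²−4²)/(2·5·4) = -0.5000; θ_2 = 120.0028° (elbow-up)
β = atan2(-0.3281,-4.5706) = -175.8942°; ψ = atan2(3.4640,2.9998) = 49.1074°
θ_1 = β − ψ = -225.0016°
θ_3 = φ − θ_1 − θ_2 = 119.9988° (wrapped to (-180°,180°])

134.998 120.003 119.999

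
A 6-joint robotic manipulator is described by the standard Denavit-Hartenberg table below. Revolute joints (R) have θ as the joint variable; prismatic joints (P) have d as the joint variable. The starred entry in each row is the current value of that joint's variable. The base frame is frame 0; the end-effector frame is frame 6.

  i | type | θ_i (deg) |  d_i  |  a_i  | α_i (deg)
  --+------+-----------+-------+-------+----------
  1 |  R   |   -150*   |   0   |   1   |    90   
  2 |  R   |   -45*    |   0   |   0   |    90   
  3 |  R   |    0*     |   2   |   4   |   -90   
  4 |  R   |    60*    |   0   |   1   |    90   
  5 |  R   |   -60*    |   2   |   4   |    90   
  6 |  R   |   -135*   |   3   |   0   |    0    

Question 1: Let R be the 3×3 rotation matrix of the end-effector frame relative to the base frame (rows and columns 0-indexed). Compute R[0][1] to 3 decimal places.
0.169

End-effector y-axis (col 1 of R) = (0.1689,-0.6096,0.7745)
R[0][1] = 0.1689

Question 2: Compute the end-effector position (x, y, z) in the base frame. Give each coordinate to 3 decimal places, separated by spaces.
after link 1: o_1 = (-0.8660, -0.5000, 0.0000)
after link 2: o_2 = (-0.8660, -0.5000, 0.0000)
after link 3: o_3 = (-2.0908, -1.2071, -4.2426)
after link 4: o_4 = (-2.9273, -1.6901, -3.9838)
after link 5: o_5 = (-3.3166, -5.9148, -5.3980)
after link 6: o_6 = (-0.3932, -5.9591, -6.0705)

-0.393 -5.959 -6.070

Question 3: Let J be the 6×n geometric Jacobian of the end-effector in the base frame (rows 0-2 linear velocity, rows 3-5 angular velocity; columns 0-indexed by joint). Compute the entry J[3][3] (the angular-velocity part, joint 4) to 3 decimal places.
-0.500

axis z_3 = (-0.5000,0.8660,0.0000); lever o_n−o_3 = (1.6975,-4.7520,-1.8278)
cross product → J_v[:, 3] = (-1.5829,-0.9139,0.9059)
J_ω[:, 3] = z_3
entry J[3][3] = -0.5000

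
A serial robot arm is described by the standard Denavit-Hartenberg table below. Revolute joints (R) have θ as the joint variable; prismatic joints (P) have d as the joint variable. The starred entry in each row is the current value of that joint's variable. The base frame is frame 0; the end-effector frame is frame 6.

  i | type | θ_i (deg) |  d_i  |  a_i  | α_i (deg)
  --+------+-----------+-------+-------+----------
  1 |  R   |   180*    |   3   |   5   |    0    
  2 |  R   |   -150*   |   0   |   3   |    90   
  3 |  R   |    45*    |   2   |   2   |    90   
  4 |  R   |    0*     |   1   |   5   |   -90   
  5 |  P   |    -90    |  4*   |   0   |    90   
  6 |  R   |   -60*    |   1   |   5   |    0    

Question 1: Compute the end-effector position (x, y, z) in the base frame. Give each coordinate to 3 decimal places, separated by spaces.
4.251 3.413 4.768

after link 1: o_1 = (-5.0000, 0.0000, 3.0000)
after link 2: o_2 = (-2.4019, 1.5000, 3.0000)
after link 3: o_3 = (-0.1772, 0.4751, 4.4142)
after link 4: o_4 = (3.4971, 2.5964, 7.2426)
after link 5: o_5 = (5.4971, -0.8677, 7.2426)
after link 6: o_6 = (4.2506, 3.4126, 4.7678)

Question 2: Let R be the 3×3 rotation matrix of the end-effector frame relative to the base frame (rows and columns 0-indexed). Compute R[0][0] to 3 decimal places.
-0.127

End-effector x-axis (col 0 of R) = (-0.1268,0.9268,-0.3536)
R[0][0] = -0.1268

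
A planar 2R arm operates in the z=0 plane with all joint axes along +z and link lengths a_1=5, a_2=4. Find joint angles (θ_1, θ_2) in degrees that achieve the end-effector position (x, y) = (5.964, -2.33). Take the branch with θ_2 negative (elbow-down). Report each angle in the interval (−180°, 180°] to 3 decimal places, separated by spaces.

17.321 -90.003

cos θ_2 = (40.9982−5²−4²)/(2·5·4) = -0.0000; θ_2 = -90.0026° (elbow-down)
β = atan2(-2.3300,5.9640) = -21.3395°; ψ = atan2(-4.0000,4.9998) = -38.6608°
θ_1 = β − ψ = 17.3214°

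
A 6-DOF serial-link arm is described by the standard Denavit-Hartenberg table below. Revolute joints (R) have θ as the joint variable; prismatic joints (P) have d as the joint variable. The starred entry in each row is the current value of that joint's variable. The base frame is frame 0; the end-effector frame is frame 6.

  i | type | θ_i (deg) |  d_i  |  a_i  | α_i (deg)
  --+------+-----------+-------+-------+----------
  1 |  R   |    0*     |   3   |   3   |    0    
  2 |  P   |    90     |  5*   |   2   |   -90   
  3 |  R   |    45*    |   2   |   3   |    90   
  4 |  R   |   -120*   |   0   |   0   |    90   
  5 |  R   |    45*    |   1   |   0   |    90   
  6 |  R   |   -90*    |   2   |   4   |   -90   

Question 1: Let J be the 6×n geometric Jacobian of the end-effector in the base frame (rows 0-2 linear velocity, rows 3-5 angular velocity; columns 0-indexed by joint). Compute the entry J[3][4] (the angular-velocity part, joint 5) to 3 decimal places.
axis z_4 = (-0.5000,-0.6124,0.6124); lever o_n−o_4 = (2.7247,0.3371,-2.3371)
cross product → J_v[:, 4] = (1.2247,0.5000,1.5000)
J_ω[:, 4] = z_4
entry J[3][4] = -0.5000

-0.500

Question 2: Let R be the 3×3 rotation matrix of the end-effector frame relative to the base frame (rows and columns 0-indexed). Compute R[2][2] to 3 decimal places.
0.750

End-effector z-axis (col 2 of R) = (0.6124,0.2500,0.7500)
R[2][2] = 0.7500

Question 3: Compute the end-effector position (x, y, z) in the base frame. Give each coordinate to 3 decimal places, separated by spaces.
3.725 4.458 3.542

after link 1: o_1 = (3.0000, 0.0000, 3.0000)
after link 2: o_2 = (3.0000, 2.0000, 8.0000)
after link 3: o_3 = (1.0000, 4.1213, 5.8787)
after link 4: o_4 = (1.0000, 4.1213, 5.8787)
after link 5: o_5 = (0.5000, 3.5089, 6.4911)
after link 6: o_6 = (3.7247, 4.4584, 3.5416)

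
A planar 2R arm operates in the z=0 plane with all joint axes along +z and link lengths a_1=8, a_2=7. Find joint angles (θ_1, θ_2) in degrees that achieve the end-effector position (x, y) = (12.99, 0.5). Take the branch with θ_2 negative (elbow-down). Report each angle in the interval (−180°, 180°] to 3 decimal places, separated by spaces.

30.003 -60.006

cos θ_2 = (168.9901−8²−7²)/(2·8·7) = 0.4999; θ_2 = -60.0058° (elbow-down)
β = atan2(0.5000,12.9900) = 2.2043°; ψ = atan2(-6.0625,11.4994) = -27.7984°
θ_1 = β − ψ = 30.0027°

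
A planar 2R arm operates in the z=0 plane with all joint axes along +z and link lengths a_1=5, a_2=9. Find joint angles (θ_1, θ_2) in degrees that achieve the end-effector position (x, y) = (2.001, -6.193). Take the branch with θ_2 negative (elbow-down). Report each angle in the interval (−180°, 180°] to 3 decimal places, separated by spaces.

30.006 -135.003

cos θ_2 = (42.3573−5²−9²)/(2·5·9) = -0.7071; θ_2 = -135.0028° (elbow-down)
β = atan2(-6.1930,2.0010) = -72.0940°; ψ = atan2(-6.3636,-1.3643) = -102.1002°
θ_1 = β − ψ = 30.0062°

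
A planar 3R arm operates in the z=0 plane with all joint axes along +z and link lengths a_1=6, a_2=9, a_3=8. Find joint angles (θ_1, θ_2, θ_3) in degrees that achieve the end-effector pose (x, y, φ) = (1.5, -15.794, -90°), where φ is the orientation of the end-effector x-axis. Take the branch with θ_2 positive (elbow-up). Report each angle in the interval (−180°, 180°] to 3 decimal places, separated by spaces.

wrist centre = target − a_3·(cos φ, sin φ) = (1.5000, -7.7940)
cos θ_2 = (62.9964−6²−9²)/(2·6·9) = -0.5000; θ_2 = 120.0022° (elbow-up)
β = atan2(-7.7940,1.5000) = -79.1063°; ψ = atan2(7.7941,1.4997) = 79.1085°
θ_1 = β − ψ = -158.2148°
θ_3 = φ − θ_1 − θ_2 = -51.7874° (wrapped to (-180°,180°])

-158.215 120.002 -51.787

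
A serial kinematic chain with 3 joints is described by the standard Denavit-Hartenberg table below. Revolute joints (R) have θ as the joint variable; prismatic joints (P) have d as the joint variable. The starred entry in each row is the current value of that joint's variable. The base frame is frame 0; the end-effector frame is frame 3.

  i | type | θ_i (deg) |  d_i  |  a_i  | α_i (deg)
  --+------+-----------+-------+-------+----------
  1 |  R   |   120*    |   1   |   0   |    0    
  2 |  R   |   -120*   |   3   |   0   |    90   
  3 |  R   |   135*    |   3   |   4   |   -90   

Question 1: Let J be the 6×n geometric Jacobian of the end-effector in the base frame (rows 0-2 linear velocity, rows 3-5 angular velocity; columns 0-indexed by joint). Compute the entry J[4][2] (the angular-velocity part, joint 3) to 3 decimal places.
-1.000

axis z_2 = (0.0000,-1.0000,0.0000); lever o_n−o_2 = (-2.8284,-3.0000,2.8284)
cross product → J_v[:, 2] = (-2.8284,-0.0000,-2.8284)
J_ω[:, 2] = z_2
entry J[4][2] = -1.0000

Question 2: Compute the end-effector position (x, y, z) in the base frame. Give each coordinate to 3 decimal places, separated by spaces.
after link 1: o_1 = (0.0000, 0.0000, 1.0000)
after link 2: o_2 = (0.0000, 0.0000, 4.0000)
after link 3: o_3 = (-2.8284, -3.0000, 6.8284)

-2.828 -3.000 6.828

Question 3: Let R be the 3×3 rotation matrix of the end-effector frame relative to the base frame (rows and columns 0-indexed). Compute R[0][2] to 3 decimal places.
End-effector z-axis (col 2 of R) = (-0.7071,-0.0000,-0.7071)
R[0][2] = -0.7071

-0.707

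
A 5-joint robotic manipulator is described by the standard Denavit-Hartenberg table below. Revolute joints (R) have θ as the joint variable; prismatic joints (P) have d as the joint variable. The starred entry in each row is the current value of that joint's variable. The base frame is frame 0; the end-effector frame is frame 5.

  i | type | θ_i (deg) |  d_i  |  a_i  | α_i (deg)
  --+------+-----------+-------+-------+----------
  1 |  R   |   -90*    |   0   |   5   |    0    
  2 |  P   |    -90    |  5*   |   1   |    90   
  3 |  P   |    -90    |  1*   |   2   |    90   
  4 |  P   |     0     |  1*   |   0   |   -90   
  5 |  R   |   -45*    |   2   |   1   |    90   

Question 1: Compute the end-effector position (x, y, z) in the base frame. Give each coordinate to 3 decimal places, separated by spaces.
0.707 -2.000 2.293

after link 1: o_1 = (0.0000, -5.0000, 0.0000)
after link 2: o_2 = (-1.0000, -5.0000, 5.0000)
after link 3: o_3 = (-1.0000, -4.0000, 3.0000)
after link 4: o_4 = (0.0000, -4.0000, 3.0000)
after link 5: o_5 = (0.7071, -2.0000, 2.2929)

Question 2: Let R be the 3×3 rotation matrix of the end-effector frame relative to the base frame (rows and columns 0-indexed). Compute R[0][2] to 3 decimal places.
End-effector z-axis (col 2 of R) = (0.7071,0.0000,0.7071)
R[0][2] = 0.7071

0.707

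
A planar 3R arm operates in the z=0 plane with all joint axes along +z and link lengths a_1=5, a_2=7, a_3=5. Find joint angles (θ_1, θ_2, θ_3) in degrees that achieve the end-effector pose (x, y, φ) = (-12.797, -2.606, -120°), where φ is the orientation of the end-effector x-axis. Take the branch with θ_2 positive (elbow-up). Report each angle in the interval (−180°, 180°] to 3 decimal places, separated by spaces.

wrist centre = target − a_3·(cos φ, sin φ) = (-10.2970, 1.7241)
cos θ_2 = (109.0008−5²−7²)/(2·5·7) = 0.5000; θ_2 = 59.9992° (elbow-up)
β = atan2(1.7241,-10.2970) = 170.4946°; ψ = atan2(6.0621,8.5001) = 35.4959°
θ_1 = β − ψ = 134.9987°
θ_3 = φ − θ_1 − θ_2 = 45.0021° (wrapped to (-180°,180°])

134.999 59.999 45.002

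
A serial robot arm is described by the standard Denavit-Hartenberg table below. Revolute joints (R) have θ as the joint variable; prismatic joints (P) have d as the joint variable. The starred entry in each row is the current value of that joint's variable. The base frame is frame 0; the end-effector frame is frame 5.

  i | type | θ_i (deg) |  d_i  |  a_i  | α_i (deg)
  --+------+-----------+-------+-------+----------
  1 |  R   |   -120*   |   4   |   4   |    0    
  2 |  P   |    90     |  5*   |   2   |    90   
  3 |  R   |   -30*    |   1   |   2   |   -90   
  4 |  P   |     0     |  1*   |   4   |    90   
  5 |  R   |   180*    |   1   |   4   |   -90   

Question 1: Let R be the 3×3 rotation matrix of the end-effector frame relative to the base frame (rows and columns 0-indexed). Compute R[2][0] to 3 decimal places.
0.500

End-effector x-axis (col 0 of R) = (-0.7500,0.4330,0.5000)
R[2][0] = 0.5000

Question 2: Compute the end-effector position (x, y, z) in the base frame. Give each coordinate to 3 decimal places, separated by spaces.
0.665 -7.312 8.866

after link 1: o_1 = (-2.0000, -3.4641, 4.0000)
after link 2: o_2 = (-0.2679, -4.4641, 9.0000)
after link 3: o_3 = (0.7321, -6.1962, 8.0000)
after link 4: o_4 = (4.1651, -8.1782, 6.8660)
after link 5: o_5 = (0.6651, -7.3122, 8.8660)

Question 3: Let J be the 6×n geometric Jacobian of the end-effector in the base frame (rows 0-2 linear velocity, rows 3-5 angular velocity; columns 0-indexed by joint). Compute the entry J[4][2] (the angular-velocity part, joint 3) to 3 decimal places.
-0.866

axis z_2 = (-0.5000,-0.8660,0.0000); lever o_n−o_2 = (0.9330,-2.8481,-0.1340)
cross product → J_v[:, 2] = (0.1160,-0.0670,2.2321)
J_ω[:, 2] = z_2
entry J[4][2] = -0.8660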